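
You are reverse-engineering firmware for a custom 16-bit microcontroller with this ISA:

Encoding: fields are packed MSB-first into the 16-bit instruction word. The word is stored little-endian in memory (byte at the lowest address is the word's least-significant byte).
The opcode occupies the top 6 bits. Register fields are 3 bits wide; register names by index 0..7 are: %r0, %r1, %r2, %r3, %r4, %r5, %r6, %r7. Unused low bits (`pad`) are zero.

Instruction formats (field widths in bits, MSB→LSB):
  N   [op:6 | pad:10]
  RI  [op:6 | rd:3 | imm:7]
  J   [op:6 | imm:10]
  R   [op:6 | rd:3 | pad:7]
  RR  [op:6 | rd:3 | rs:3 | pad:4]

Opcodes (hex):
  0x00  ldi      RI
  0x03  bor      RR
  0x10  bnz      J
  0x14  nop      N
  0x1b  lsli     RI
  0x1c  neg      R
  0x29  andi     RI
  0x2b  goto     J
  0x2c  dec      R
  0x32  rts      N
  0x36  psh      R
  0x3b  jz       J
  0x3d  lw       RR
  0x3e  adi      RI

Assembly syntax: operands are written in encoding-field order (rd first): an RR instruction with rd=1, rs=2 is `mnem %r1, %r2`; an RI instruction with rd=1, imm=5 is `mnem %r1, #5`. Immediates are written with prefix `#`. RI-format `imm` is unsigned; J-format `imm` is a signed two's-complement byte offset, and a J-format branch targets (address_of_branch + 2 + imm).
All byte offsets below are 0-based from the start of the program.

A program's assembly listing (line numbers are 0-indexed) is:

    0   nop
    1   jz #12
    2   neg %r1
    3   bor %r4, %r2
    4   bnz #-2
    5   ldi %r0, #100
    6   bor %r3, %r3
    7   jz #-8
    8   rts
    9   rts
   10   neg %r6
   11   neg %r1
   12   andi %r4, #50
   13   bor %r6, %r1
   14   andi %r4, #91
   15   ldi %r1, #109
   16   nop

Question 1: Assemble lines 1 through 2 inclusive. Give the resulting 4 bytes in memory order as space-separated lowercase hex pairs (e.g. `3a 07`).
L1: jz op=0x3b:6|imm=12:10 ⇒ 0xec0c ⇒ little 0c ec
L2: neg op=0x1c:6|rd=1:3|pad=0:7 ⇒ 0x7080 ⇒ little 80 70

0c ec 80 70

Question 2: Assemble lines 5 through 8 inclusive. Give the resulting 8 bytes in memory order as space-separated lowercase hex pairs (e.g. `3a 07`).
64 00 b0 0d f8 ef 00 c8

line 5 (ldi): pack op=0x0:6|rd=0:3|imm=100:7 = 0x0064; little→ 64 00
line 6 (bor): pack op=0x3:6|rd=3:3|rs=3:3|pad=0:4 = 0x0db0; little→ b0 0d
line 7 (jz): pack op=0x3b:6|imm=-8:10 = 0xeff8; little→ f8 ef
line 8 (rts): pack op=0x32:6|pad=0:10 = 0xc800; little→ 00 c8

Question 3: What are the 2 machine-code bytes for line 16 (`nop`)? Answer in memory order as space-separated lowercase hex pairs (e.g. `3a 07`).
16. nop fields op=0x14:6|pad=0:10 → word 5000h → 00 50

00 50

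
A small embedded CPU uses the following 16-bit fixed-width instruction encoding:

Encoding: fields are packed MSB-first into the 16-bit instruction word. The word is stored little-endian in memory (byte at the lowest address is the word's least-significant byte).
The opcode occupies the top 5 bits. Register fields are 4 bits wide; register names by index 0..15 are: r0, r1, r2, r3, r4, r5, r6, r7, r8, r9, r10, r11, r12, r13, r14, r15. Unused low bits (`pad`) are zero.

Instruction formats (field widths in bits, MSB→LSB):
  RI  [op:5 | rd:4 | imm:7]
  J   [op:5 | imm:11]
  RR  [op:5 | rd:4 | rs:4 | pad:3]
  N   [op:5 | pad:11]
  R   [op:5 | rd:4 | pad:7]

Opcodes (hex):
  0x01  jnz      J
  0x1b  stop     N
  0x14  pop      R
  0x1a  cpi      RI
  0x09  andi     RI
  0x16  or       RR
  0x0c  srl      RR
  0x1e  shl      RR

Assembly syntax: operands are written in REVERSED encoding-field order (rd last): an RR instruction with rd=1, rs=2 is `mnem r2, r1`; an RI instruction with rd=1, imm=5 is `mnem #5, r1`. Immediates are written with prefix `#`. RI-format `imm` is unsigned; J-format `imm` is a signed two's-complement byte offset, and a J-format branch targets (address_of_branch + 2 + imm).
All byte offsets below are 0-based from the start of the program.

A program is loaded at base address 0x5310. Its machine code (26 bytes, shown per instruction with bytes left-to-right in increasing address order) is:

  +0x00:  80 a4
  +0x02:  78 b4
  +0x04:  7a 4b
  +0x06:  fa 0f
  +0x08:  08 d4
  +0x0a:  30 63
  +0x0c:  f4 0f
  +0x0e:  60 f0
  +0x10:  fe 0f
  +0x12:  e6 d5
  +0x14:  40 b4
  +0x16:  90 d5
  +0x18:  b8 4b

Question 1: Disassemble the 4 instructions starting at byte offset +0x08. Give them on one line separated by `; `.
cpi #8, r8; srl r6, r6; jnz #-12; shl r12, r0

+0x08: 08 d4 ⇒ word 0xd408 (little)
  top 5b → 0x1a → cpi [RI]
  rd: (w>>7)&0xf=0x8 → r8
  imm: (w>>0)&0x7f=0x8 → #8
+0x0a: 30 63 ⇒ word 0x6330 (little)
  top 5b → 0xc → srl [RR]
  rd: (w>>7)&0xf=0x6 → r6
  rs: (w>>3)&0xf=0x6 → r6
+0x0c: f4 0f ⇒ word 0x0ff4 (little)
  top 5b → 0x1 → jnz [J]
  imm: (w>>0)&0x7ff=0x7f4 (s11→-12) → #-12
+0x0e: 60 f0 ⇒ word 0xf060 (little)
  top 5b → 0x1e → shl [RR]
  rd: (w>>7)&0xf=0x0 → r0
  rs: (w>>3)&0xf=0xc → r12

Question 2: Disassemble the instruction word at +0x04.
andi #122, r6

off 0x04: read 7a 4b as little → 0x4b7a
  op=0x4b7a>>11=0x9 ⇒ andi (RI)
  rd@[10:7]=0x6 ⇒ r6
  imm@[6:0]=0x7a ⇒ #122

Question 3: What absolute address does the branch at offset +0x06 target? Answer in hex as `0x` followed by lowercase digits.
0x5312

[06] fa 0f → 0x0ffa
  opcode bits[15:11]=0x1: jnz/J
  imm@[10:0]=0x7fa (s11→-6) ⇒ #-6
  target = base 0x5310 + off 0x06 + 2 + imm -6 = 0x5312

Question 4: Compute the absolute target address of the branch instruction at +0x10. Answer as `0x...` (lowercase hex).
0x5320

[10] fe 0f → 0x0ffe
  opcode bits[15:11]=0x1: jnz/J
  imm@[10:0]=0x7fe (s11→-2) ⇒ #-2
  target = base 0x5310 + off 0x10 + 2 + imm -2 = 0x5320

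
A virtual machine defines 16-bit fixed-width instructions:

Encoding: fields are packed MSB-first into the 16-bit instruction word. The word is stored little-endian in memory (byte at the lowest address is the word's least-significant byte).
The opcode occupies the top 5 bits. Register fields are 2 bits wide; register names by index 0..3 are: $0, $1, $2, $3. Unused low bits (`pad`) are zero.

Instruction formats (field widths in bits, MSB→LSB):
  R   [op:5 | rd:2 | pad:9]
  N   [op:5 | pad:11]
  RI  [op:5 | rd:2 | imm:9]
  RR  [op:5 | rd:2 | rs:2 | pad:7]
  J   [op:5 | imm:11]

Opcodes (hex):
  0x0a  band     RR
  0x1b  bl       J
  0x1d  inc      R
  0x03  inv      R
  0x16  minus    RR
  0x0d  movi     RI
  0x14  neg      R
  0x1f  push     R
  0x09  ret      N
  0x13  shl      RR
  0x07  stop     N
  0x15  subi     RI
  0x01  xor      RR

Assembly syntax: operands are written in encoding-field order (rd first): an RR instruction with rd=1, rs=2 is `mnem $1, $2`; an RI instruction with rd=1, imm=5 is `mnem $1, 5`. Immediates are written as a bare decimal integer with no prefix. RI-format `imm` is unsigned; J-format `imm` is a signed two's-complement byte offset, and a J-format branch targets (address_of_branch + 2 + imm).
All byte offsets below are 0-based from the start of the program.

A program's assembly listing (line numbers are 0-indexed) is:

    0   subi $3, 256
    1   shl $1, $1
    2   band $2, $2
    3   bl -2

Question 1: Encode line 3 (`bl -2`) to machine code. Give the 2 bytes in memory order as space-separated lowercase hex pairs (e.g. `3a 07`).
fe df

L3: bl op=0x1b:5|imm=-2:11 ⇒ 0xdffe ⇒ little fe df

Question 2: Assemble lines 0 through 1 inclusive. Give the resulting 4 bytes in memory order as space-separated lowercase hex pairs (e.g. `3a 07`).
00 af 80 9a

line 0 (subi): pack op=0x15:5|rd=3:2|imm=256:9 = 0xaf00; little→ 00 af
line 1 (shl): pack op=0x13:5|rd=1:2|rs=1:2|pad=0:7 = 0x9a80; little→ 80 9a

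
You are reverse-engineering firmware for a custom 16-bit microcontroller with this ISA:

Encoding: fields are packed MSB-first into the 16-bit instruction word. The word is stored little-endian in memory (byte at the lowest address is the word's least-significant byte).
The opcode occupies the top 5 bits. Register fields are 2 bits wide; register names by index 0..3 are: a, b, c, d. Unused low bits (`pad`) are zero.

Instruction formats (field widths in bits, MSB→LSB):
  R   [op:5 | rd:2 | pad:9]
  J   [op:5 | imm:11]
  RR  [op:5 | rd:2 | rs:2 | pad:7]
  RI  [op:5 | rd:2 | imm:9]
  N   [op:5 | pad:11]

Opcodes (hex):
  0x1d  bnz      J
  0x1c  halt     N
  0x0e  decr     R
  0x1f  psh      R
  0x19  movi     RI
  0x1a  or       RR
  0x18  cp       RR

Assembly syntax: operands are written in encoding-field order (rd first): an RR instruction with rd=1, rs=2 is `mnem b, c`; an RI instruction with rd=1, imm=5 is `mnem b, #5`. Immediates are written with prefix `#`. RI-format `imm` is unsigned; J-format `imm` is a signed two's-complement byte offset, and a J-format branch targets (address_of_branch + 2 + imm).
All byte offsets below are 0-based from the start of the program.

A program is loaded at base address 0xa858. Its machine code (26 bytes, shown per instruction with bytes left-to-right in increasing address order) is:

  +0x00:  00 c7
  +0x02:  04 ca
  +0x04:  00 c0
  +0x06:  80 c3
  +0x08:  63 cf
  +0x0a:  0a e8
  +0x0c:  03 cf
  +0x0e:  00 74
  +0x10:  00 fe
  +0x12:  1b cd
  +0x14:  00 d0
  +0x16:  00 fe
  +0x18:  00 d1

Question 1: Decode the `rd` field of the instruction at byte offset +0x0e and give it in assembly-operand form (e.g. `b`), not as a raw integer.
c

[0e] 00 74 → 0x7400
  top 5b → 0xe → decr [R]
  rd: (w>>9)&0x3=0x2 → c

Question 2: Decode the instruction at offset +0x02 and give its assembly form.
@+02  little-endian(04 ca) = 0xca04
  opcode bits[15:11]=0x19: movi/RI
  [10:9] rd=1 = b
  [8:0] imm=4 = #4

movi b, #4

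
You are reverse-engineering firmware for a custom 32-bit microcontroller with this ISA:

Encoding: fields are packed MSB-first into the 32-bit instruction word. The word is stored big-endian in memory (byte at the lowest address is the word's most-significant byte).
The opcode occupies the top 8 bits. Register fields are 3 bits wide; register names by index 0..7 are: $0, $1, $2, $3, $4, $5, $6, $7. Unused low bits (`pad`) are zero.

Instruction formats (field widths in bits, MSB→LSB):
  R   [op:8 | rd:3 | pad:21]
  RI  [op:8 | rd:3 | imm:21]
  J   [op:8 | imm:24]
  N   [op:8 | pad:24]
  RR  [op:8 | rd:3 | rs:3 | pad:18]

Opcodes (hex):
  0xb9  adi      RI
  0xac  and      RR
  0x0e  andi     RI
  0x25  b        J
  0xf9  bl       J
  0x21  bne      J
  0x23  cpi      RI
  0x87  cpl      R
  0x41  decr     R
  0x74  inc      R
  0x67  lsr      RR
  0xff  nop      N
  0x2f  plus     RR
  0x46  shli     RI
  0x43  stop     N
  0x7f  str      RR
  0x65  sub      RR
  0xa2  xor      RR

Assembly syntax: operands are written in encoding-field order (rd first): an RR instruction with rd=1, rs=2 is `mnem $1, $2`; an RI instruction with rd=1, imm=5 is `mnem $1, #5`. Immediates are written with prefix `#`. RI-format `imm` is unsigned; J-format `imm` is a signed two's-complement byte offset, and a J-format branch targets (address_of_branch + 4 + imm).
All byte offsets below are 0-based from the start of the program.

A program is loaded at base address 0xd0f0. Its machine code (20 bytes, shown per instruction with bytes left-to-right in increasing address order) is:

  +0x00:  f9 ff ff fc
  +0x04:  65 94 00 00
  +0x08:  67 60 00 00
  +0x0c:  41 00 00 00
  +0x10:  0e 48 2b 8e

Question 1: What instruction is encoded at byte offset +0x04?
@+04  big-endian(65 94 00 00) = 0x65940000
  top 8b → 0x65 → sub [RR]
  [23:21] rd=4 = $4
  [20:18] rs=5 = $5

sub $4, $5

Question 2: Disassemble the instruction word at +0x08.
+0x08: 67 60 00 00 ⇒ word 0x67600000 (big)
  top 8b → 0x67 → lsr [RR]
  rd: (w>>21)&0x7=0x3 → $3
  rs: (w>>18)&0x7=0x0 → $0

lsr $3, $0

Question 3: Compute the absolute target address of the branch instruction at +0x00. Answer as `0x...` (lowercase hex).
@+00  big-endian(f9 ff ff fc) = 0xf9fffffc
  top 8b → 0xf9 → bl [J]
  imm: (w>>0)&0xffffff=0xfffffc (s24→-4) → #-4
  target = base 0xd0f0 + off 0x00 + 4 + imm -4 = 0xd0f0

0xd0f0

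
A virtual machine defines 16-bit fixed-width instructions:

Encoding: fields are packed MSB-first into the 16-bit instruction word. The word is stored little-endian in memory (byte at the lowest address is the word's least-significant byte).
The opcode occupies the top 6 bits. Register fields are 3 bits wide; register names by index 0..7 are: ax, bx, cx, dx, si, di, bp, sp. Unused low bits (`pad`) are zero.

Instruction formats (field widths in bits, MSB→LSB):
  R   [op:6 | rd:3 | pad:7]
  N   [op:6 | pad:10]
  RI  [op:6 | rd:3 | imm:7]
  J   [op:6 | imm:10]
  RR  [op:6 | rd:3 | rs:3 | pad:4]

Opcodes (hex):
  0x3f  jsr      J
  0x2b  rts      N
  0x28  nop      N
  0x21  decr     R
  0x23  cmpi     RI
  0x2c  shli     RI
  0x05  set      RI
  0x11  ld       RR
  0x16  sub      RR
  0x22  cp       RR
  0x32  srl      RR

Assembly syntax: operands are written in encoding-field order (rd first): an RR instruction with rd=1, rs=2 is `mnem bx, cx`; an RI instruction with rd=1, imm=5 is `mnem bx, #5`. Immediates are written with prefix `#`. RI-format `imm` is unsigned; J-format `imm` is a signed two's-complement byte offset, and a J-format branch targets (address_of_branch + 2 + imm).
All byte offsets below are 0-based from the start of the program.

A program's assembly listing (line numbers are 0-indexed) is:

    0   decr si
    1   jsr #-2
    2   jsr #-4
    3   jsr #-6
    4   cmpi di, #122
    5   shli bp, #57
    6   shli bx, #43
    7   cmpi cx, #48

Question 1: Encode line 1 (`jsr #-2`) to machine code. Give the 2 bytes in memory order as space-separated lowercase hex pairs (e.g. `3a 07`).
fe ff

L1: jsr op=0x3f:6|imm=-2:10 ⇒ 0xfffe ⇒ little fe ff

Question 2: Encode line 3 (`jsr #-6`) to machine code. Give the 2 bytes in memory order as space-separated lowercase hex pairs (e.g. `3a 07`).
L3: jsr op=0x3f:6|imm=-6:10 ⇒ 0xfffa ⇒ little fa ff

fa ff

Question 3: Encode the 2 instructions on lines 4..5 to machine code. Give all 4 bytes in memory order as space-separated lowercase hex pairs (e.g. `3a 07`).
fa 8e 39 b3

4. cmpi fields op=0x23:6|rd=5:3|imm=122:7 → word 8efah → fa 8e
5. shli fields op=0x2c:6|rd=6:3|imm=57:7 → word b339h → 39 b3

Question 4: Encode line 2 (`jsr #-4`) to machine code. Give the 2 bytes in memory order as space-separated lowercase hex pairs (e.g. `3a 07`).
fc ff

L2: jsr op=0x3f:6|imm=-4:10 ⇒ 0xfffc ⇒ little fc ff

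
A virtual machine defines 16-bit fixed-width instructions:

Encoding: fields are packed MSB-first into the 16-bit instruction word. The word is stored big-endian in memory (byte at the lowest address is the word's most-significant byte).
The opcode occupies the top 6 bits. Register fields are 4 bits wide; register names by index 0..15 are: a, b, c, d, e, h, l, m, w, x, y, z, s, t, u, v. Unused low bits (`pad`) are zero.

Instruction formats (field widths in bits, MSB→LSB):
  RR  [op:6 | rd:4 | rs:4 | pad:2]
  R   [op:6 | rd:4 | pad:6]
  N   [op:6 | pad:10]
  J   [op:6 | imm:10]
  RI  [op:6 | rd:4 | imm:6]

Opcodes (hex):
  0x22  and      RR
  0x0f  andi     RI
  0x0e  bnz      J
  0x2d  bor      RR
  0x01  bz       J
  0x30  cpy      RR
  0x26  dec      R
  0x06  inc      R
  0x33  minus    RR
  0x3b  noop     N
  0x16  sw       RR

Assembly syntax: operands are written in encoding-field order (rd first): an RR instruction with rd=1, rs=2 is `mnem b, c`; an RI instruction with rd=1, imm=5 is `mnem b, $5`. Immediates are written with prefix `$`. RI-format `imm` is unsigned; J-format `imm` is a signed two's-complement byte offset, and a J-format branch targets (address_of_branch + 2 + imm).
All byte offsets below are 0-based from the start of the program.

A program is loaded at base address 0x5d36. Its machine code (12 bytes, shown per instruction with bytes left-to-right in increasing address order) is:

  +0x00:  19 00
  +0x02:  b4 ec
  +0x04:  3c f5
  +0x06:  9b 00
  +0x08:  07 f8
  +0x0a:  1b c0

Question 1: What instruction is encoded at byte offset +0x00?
[00] 19 00 → 0x1900
  top 6b → 0x6 → inc [R]
  [9:6] rd=4 = e

inc e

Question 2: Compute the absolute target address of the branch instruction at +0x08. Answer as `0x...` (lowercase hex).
off 0x08: read 07 f8 as big → 0x07f8
  op=0x07f8>>10=0x1 ⇒ bz (J)
  [9:0] imm=1016 (s10→-8) = $-8
  target = base 0x5d36 + off 0x08 + 2 + imm -8 = 0x5d38

0x5d38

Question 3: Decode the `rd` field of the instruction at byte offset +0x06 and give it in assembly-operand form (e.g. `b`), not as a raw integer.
s

[06] 9b 00 → 0x9b00
  opcode bits[15:10]=0x26: dec/R
  [9:6] rd=12 = s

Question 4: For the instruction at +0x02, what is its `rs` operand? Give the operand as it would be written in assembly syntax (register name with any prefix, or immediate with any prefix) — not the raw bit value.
z

@+02  big-endian(b4 ec) = 0xb4ec
  op=0xb4ec>>10=0x2d ⇒ bor (RR)
  rd@[9:6]=0x3 ⇒ d
  rs@[5:2]=0xb ⇒ z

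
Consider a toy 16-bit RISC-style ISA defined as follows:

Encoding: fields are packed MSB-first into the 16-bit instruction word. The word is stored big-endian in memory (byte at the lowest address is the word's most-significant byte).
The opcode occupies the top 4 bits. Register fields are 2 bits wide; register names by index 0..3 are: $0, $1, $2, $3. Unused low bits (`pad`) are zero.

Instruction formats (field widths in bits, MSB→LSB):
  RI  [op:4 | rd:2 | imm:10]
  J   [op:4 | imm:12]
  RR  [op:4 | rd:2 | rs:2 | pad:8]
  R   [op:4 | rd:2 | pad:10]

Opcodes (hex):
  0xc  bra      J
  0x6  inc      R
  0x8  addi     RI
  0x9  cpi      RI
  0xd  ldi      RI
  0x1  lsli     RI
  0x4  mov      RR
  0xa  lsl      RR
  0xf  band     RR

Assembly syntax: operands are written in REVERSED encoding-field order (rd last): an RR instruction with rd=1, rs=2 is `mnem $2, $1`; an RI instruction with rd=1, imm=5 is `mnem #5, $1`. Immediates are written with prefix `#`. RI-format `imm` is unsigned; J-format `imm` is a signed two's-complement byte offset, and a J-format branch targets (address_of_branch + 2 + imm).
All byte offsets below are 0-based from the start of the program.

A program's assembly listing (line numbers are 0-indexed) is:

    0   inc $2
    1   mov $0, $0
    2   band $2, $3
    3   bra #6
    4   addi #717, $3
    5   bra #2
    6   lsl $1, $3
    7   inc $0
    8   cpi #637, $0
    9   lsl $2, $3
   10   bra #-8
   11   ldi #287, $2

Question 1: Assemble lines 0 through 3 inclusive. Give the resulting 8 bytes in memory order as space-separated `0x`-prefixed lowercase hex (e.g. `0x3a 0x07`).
0x68 0x00 0x40 0x00 0xfe 0x00 0xc0 0x06

line 0 (inc): pack op=0x6:4|rd=2:2|pad=0:10 = 0x6800; big→ 68 00
line 1 (mov): pack op=0x4:4|rd=0:2|rs=0:2|pad=0:8 = 0x4000; big→ 40 00
line 2 (band): pack op=0xf:4|rd=3:2|rs=2:2|pad=0:8 = 0xfe00; big→ fe 00
line 3 (bra): pack op=0xc:4|imm=6:12 = 0xc006; big→ c0 06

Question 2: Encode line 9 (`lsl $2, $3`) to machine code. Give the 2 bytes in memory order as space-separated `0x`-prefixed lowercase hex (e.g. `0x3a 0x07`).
9. lsl fields op=0xa:4|rd=3:2|rs=2:2|pad=0:8 → word ae00h → ae 00

0xae 0x00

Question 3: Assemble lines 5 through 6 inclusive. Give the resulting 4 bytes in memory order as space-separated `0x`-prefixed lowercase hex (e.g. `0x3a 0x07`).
5. bra fields op=0xc:4|imm=2:12 → word c002h → c0 02
6. lsl fields op=0xa:4|rd=3:2|rs=1:2|pad=0:8 → word ad00h → ad 00

0xc0 0x02 0xad 0x00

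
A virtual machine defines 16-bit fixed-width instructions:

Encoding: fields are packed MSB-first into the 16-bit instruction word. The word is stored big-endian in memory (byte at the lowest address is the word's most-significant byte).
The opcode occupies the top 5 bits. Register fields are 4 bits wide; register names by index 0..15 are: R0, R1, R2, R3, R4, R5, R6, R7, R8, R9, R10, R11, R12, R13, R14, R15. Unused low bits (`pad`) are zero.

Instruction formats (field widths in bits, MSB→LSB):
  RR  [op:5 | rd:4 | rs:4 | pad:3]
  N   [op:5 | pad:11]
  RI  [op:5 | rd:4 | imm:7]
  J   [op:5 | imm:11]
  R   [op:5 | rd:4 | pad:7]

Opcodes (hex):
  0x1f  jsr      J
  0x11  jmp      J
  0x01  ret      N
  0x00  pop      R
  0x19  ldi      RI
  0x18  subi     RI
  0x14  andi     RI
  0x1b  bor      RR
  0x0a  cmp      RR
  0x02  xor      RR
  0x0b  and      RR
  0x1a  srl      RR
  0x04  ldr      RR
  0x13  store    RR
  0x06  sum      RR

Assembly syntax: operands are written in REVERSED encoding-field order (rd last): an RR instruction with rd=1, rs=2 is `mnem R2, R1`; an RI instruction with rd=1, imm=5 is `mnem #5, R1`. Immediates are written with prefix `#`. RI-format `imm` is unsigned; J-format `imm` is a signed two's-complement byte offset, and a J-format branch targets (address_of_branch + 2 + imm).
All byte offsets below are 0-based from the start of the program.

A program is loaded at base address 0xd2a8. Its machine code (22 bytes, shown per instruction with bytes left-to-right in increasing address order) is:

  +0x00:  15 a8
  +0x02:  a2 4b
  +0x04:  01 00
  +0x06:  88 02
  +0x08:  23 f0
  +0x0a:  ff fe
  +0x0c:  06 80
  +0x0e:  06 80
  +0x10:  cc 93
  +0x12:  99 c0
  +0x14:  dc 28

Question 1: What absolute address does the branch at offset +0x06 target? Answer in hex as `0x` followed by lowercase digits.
0xd2b2

[06] 88 02 → 0x8802
  op=0x8802>>11=0x11 ⇒ jmp (J)
  imm: (w>>0)&0x7ff=0x2 → #2
  target = base 0xd2a8 + off 0x06 + 2 + imm 2 = 0xd2b2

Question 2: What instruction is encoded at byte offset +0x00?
xor R5, R11

[00] 15 a8 → 0x15a8
  op=0x15a8>>11=0x2 ⇒ xor (RR)
  rd: (w>>7)&0xf=0xb → R11
  rs: (w>>3)&0xf=0x5 → R5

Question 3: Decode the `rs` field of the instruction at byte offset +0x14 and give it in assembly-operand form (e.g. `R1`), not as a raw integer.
@+14  big-endian(dc 28) = 0xdc28
  top 5b → 0x1b → bor [RR]
  [10:7] rd=8 = R8
  [6:3] rs=5 = R5

R5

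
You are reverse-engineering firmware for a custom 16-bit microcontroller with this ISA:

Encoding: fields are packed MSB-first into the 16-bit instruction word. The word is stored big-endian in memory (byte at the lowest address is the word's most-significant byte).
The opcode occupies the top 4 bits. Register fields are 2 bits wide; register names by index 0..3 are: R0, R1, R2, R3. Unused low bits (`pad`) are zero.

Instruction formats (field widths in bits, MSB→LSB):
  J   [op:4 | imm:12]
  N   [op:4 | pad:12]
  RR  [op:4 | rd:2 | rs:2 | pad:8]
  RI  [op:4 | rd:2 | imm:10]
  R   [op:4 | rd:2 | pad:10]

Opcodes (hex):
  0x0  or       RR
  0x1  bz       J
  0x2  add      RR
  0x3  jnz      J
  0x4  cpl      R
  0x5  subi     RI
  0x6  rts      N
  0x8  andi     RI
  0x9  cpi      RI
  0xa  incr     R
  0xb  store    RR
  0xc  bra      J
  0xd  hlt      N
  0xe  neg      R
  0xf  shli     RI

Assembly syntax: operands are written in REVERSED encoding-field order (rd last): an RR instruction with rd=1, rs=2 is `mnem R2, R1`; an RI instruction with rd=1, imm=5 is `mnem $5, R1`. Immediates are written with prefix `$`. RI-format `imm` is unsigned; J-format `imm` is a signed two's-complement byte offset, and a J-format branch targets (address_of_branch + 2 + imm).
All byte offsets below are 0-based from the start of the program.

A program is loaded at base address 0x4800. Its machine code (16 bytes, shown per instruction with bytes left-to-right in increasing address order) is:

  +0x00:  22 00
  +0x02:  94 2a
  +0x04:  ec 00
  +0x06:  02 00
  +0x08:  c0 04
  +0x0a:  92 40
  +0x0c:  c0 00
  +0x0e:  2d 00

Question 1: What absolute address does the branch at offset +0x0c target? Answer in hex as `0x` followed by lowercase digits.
[0c] c0 00 → 0xc000
  opcode bits[15:12]=0xc: bra/J
  imm: (w>>0)&0xfff=0x0 → $0
  target = base 0x4800 + off 0x0c + 2 + imm 0 = 0x480e

0x480e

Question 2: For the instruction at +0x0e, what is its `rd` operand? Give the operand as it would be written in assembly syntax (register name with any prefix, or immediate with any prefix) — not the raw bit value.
R3

[0e] 2d 00 → 0x2d00
  op=0x2d00>>12=0x2 ⇒ add (RR)
  rd@[11:10]=0x3 ⇒ R3
  rs@[9:8]=0x1 ⇒ R1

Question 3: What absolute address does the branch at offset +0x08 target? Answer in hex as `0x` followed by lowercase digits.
+0x08: c0 04 ⇒ word 0xc004 (big)
  opcode bits[15:12]=0xc: bra/J
  imm@[11:0]=0x4 ⇒ $4
  target = base 0x4800 + off 0x08 + 2 + imm 4 = 0x480e

0x480e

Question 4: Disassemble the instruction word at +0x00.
+0x00: 22 00 ⇒ word 0x2200 (big)
  top 4b → 0x2 → add [RR]
  rd@[11:10]=0x0 ⇒ R0
  rs@[9:8]=0x2 ⇒ R2

add R2, R0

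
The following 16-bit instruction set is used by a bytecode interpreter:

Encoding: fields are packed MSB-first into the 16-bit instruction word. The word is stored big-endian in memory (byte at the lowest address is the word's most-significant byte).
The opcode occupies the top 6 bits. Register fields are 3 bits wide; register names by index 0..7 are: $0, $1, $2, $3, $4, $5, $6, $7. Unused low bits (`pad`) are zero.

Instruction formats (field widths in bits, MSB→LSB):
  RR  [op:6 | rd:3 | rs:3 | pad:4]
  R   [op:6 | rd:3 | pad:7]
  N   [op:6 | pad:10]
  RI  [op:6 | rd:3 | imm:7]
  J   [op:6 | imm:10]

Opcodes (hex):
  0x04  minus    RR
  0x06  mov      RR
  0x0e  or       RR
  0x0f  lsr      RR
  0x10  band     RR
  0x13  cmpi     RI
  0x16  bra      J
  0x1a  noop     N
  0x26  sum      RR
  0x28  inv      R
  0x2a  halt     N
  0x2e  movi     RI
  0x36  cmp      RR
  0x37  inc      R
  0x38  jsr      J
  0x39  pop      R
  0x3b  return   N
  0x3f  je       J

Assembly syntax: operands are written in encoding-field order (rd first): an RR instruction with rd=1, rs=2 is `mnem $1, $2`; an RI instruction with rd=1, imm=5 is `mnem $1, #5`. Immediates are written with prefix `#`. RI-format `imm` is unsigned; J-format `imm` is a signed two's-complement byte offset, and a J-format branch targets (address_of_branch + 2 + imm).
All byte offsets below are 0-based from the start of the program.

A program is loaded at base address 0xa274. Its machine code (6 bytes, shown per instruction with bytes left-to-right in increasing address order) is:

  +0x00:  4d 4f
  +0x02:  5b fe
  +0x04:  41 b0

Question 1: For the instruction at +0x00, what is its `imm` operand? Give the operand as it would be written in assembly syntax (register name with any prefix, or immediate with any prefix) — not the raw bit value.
#79

+0x00: 4d 4f ⇒ word 0x4d4f (big)
  top 6b → 0x13 → cmpi [RI]
  rd: (w>>7)&0x7=0x2 → $2
  imm: (w>>0)&0x7f=0x4f → #79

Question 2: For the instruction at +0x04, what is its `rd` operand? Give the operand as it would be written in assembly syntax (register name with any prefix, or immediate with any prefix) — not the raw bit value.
+0x04: 41 b0 ⇒ word 0x41b0 (big)
  opcode bits[15:10]=0x10: band/RR
  [9:7] rd=3 = $3
  [6:4] rs=3 = $3

$3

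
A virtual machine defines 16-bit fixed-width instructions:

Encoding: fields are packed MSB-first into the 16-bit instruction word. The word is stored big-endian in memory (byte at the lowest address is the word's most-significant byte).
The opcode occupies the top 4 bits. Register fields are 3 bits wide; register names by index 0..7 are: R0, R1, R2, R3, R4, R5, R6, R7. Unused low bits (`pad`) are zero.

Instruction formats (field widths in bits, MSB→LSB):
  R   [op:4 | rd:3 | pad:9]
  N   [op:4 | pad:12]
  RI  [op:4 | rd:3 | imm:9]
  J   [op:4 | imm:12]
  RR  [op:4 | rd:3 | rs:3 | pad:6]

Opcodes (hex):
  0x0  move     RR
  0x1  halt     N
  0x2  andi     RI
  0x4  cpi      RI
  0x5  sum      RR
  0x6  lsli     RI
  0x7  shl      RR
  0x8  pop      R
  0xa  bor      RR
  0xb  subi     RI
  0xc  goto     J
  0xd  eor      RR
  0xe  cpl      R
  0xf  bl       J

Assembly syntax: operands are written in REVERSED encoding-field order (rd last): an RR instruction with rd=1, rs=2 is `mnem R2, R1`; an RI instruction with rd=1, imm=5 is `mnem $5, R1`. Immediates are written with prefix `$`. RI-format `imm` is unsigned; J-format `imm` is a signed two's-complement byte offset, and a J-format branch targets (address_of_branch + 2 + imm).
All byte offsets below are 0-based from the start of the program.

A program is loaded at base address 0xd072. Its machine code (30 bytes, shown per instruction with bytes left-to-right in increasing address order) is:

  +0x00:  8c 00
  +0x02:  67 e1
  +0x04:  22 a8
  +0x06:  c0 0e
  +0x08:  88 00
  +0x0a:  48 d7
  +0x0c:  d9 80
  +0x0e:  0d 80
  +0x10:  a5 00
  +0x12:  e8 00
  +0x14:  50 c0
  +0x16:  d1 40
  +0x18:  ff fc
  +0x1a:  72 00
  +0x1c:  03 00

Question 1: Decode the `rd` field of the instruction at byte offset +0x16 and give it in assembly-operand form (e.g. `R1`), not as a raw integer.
R0

off 0x16: read d1 40 as big → 0xd140
  op=0xd140>>12=0xd ⇒ eor (RR)
  rd@[11:9]=0x0 ⇒ R0
  rs@[8:6]=0x5 ⇒ R5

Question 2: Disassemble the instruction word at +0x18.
@+18  big-endian(ff fc) = 0xfffc
  op=0xfffc>>12=0xf ⇒ bl (J)
  [11:0] imm=4092 (s12→-4) = $-4

bl $-4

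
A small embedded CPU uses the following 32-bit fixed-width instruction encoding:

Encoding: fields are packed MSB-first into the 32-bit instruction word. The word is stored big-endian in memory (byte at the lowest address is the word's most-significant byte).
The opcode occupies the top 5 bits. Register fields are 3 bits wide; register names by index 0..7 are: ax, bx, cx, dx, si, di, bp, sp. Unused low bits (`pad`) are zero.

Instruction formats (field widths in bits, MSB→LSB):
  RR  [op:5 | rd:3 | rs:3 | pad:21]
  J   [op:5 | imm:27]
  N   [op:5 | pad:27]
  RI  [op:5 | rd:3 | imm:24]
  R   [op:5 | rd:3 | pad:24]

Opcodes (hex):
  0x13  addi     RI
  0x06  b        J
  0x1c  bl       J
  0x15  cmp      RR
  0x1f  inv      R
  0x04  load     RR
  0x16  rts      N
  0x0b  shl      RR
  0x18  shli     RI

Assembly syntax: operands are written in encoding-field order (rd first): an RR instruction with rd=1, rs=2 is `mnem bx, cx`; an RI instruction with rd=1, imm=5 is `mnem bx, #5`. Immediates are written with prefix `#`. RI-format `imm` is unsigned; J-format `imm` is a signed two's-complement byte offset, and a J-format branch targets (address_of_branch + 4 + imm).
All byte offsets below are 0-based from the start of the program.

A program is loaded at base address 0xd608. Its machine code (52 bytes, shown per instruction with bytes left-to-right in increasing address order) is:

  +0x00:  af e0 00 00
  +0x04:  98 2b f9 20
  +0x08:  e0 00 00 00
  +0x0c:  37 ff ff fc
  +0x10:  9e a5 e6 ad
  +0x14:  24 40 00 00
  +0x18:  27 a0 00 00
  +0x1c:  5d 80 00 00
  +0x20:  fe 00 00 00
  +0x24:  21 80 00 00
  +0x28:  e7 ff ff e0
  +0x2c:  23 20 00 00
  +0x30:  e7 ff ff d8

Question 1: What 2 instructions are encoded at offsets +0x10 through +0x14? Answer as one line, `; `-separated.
+0x10: 9e a5 e6 ad ⇒ word 0x9ea5e6ad (big)
  opcode bits[31:27]=0x13: addi/RI
  rd: (w>>24)&0x7=0x6 → bp
  imm: (w>>0)&0xffffff=0xa5e6ad → #10872493
+0x14: 24 40 00 00 ⇒ word 0x24400000 (big)
  opcode bits[31:27]=0x4: load/RR
  rd: (w>>24)&0x7=0x4 → si
  rs: (w>>21)&0x7=0x2 → cx

addi bp, #10872493; load si, cx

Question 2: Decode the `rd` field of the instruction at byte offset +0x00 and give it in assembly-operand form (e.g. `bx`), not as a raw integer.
sp

@+00  big-endian(af e0 00 00) = 0xafe00000
  opcode bits[31:27]=0x15: cmp/RR
  [26:24] rd=7 = sp
  [23:21] rs=7 = sp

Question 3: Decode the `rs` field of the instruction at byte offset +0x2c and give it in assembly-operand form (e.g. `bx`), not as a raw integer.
bx

off 0x2c: read 23 20 00 00 as big → 0x23200000
  top 5b → 0x4 → load [RR]
  [26:24] rd=3 = dx
  [23:21] rs=1 = bx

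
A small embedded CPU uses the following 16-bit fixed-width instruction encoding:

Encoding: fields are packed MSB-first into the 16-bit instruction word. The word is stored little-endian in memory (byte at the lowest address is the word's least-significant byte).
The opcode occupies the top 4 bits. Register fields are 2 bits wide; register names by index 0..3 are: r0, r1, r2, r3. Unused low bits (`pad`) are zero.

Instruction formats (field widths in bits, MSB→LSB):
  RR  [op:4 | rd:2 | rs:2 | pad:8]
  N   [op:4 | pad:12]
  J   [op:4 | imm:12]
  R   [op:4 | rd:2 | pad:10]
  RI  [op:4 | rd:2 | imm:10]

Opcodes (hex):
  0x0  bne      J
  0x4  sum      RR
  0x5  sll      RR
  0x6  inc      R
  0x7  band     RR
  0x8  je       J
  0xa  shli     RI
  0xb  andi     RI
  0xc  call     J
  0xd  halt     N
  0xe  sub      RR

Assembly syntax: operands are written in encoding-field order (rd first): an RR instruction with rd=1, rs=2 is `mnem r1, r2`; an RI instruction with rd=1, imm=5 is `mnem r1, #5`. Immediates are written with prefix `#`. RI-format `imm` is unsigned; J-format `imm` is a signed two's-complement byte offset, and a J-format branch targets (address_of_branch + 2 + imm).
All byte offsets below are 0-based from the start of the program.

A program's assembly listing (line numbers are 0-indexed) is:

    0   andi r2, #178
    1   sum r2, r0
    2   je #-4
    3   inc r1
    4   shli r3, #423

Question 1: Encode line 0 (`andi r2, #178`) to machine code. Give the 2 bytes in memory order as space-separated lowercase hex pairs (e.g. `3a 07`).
b2 b8

0. andi fields op=0xb:4|rd=2:2|imm=178:10 → word b8b2h → b2 b8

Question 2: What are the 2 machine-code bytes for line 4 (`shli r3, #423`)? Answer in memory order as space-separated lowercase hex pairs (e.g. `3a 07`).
L4: shli op=0xa:4|rd=3:2|imm=423:10 ⇒ 0xada7 ⇒ little a7 ad

a7 ad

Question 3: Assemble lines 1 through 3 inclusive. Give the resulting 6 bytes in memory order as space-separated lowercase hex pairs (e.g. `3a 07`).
1. sum fields op=0x4:4|rd=2:2|rs=0:2|pad=0:8 → word 4800h → 00 48
2. je fields op=0x8:4|imm=-4:12 → word 8ffch → fc 8f
3. inc fields op=0x6:4|rd=1:2|pad=0:10 → word 6400h → 00 64

00 48 fc 8f 00 64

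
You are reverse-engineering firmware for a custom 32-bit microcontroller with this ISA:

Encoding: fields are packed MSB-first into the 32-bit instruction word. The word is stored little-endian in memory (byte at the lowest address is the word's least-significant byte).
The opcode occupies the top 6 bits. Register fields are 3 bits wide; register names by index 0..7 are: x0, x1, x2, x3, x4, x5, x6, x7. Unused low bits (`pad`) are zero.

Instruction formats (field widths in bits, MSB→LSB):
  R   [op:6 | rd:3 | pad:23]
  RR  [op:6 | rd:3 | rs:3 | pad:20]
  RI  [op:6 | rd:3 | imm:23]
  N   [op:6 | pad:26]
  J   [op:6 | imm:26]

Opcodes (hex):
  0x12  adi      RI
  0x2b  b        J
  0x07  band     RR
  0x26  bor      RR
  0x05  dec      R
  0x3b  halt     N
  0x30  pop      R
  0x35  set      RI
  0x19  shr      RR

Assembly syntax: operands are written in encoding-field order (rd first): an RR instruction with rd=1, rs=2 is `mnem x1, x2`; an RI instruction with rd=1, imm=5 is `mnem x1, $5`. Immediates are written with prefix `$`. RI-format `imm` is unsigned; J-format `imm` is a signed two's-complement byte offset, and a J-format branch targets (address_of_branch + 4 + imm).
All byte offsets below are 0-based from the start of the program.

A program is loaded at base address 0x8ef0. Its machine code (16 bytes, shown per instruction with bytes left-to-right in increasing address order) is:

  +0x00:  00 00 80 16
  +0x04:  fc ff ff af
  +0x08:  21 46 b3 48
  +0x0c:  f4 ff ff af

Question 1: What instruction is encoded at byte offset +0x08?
@+08  little-endian(21 46 b3 48) = 0x48b34621
  top 6b → 0x12 → adi [RI]
  rd@[25:23]=0x1 ⇒ x1
  imm@[22:0]=0x334621 ⇒ $3360289

adi x1, $3360289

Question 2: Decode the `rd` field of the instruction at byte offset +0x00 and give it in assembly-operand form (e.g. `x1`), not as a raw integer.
+0x00: 00 00 80 16 ⇒ word 0x16800000 (little)
  op=0x16800000>>26=0x5 ⇒ dec (R)
  [25:23] rd=5 = x5

x5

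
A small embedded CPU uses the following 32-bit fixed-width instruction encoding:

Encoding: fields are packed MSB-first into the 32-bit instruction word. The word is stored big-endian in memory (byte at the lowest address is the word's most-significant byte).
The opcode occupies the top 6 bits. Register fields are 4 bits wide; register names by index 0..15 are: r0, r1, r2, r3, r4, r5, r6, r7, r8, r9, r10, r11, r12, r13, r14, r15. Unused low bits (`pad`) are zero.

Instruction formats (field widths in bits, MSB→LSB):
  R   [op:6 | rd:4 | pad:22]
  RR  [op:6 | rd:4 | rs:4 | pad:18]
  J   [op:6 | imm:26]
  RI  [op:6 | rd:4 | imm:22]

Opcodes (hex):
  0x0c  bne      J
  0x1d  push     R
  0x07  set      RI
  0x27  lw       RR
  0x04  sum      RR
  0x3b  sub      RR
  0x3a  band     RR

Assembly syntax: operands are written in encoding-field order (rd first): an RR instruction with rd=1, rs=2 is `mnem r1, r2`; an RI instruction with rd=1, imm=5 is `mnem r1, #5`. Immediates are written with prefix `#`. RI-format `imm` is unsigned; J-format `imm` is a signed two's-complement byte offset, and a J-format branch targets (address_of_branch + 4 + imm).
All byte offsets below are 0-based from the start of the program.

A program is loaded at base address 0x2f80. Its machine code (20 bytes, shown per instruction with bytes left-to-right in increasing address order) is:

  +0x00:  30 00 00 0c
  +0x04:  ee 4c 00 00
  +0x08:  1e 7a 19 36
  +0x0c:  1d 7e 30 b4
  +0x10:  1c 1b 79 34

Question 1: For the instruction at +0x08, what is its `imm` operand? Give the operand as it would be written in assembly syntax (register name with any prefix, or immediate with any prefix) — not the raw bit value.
#3807542

+0x08: 1e 7a 19 36 ⇒ word 0x1e7a1936 (big)
  opcode bits[31:26]=0x7: set/RI
  rd@[25:22]=0x9 ⇒ r9
  imm@[21:0]=0x3a1936 ⇒ #3807542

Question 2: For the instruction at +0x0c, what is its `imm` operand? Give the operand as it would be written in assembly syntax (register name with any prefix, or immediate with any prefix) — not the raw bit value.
#4075700

off 0x0c: read 1d 7e 30 b4 as big → 0x1d7e30b4
  top 6b → 0x7 → set [RI]
  [25:22] rd=5 = r5
  [21:0] imm=4075700 = #4075700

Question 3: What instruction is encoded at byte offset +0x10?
set r0, #1800500

off 0x10: read 1c 1b 79 34 as big → 0x1c1b7934
  op=0x1c1b7934>>26=0x7 ⇒ set (RI)
  rd@[25:22]=0x0 ⇒ r0
  imm@[21:0]=0x1b7934 ⇒ #1800500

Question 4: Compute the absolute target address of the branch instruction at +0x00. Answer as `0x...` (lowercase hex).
0x2f90

off 0x00: read 30 00 00 0c as big → 0x3000000c
  op=0x3000000c>>26=0xc ⇒ bne (J)
  [25:0] imm=12 = #12
  target = base 0x2f80 + off 0x00 + 4 + imm 12 = 0x2f90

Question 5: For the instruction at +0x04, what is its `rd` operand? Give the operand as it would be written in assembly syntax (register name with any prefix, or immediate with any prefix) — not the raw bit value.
off 0x04: read ee 4c 00 00 as big → 0xee4c0000
  opcode bits[31:26]=0x3b: sub/RR
  rd: (w>>22)&0xf=0x9 → r9
  rs: (w>>18)&0xf=0x3 → r3

r9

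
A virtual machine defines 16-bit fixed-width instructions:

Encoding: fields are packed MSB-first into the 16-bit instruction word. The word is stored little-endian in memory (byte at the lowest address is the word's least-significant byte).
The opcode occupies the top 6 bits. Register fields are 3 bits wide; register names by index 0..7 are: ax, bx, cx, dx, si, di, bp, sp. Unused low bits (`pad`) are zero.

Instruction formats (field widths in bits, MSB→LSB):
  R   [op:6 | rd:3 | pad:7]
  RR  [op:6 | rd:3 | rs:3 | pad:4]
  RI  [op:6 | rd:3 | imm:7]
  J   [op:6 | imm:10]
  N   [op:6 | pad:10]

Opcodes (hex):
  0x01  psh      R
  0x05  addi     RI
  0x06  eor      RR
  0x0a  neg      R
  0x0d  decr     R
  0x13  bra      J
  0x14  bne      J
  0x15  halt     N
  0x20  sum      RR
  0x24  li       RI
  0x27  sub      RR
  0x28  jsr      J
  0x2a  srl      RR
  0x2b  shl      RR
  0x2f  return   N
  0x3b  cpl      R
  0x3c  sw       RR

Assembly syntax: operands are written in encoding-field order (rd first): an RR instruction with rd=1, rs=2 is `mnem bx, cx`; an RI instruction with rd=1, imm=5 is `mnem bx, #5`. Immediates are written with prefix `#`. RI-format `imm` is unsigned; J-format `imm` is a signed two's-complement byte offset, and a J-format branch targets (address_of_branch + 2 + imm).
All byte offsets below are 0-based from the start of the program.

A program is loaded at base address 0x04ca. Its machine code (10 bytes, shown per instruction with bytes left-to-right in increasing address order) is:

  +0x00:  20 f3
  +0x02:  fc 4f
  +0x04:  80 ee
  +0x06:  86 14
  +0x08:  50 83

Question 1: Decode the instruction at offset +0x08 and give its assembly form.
[08] 50 83 → 0x8350
  opcode bits[15:10]=0x20: sum/RR
  rd@[9:7]=0x6 ⇒ bp
  rs@[6:4]=0x5 ⇒ di

sum bp, di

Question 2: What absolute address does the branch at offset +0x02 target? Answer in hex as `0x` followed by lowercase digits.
0x04ca

@+02  little-endian(fc 4f) = 0x4ffc
  op=0x4ffc>>10=0x13 ⇒ bra (J)
  imm: (w>>0)&0x3ff=0x3fc (s10→-4) → #-4
  target = base 0x04ca + off 0x02 + 2 + imm -4 = 0x04ca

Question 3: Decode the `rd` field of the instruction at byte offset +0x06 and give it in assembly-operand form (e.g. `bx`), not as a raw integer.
bx

+0x06: 86 14 ⇒ word 0x1486 (little)
  top 6b → 0x5 → addi [RI]
  rd@[9:7]=0x1 ⇒ bx
  imm@[6:0]=0x6 ⇒ #6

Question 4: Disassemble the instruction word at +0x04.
cpl di

off 0x04: read 80 ee as little → 0xee80
  opcode bits[15:10]=0x3b: cpl/R
  rd: (w>>7)&0x7=0x5 → di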